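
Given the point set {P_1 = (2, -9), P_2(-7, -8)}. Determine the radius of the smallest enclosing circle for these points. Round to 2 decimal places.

4.53

The smallest circle enclosing two points has them as diameter endpoints.
Centre = midpoint = (-2.5, -8.5); r² = |P_1P_2|²/4 = 82/4 = 20.5.
r = √(20.5) ≈ 4.53.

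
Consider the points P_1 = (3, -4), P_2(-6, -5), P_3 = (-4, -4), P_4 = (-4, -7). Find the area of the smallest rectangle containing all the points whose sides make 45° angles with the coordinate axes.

In coordinates u = x + y, v = x − y the rectangle is axis-aligned; the map (x,y)→(u,v) scales areas by 2.
u-values: -1, -11, -8, -11; range = -1 − (-11) = 10.
v-values: 7, -1, 0, 3; range = 7 − (-1) = 8.
Area = (10 × 8) / 2 = 40.

40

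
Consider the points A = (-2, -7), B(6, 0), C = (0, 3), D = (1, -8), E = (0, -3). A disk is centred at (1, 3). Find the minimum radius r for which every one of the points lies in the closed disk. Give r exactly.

11

The required radius is the distance from (1, 3) to the farthest point.
Squared distances: 109, 34, 1, 121, 37.
Maximum is 121, attained at D.
r = √121 = 11.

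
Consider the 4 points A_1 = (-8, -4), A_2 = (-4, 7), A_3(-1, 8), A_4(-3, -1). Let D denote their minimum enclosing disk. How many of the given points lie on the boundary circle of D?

2

The minimum enclosing circle of a finite set is fixed by two of the points (as a diameter) or three (as a circumcircle).
The farthest pair is A_1–A_3 with squared distance 193. The circle on this segment as diameter has centre (-4.5, 2) and r² = 193/4 = 48.25.
Check A_2: distance² to centre = 25.25 ≤ 48.25, so it lies inside.
All remaining points lie in this disk, and no smaller disk contains both endpoints, so this is the minimum enclosing circle.
The points at distance exactly r from the centre are A_1, A_3 — 2 points.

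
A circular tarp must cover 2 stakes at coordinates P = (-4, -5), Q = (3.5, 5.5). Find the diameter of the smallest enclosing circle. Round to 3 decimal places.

The smallest circle enclosing two points has them as diameter endpoints.
Centre = midpoint = (-0.25, 0.25); r² = |PQ|²/4 = 166.5/4 = 41.625.
Diameter = 2r = 2√(41.625) ≈ 12.903.

12.903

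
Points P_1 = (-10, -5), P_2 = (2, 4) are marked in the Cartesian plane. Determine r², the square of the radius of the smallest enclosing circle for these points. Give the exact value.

56.25

The smallest circle enclosing two points has them as diameter endpoints.
Centre = midpoint = (-4, -0.5); r² = |P_1P_2|²/4 = 225/4 = 56.25.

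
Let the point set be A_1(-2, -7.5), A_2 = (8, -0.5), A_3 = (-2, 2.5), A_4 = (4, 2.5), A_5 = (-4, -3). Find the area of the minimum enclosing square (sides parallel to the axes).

144

The bounding box has width 12 and height 10.
An axis-aligned square enclosing the set must have side ≥ max(width, height).
So the minimum side is max(12, 10) = 12.
Area = 12² = 144.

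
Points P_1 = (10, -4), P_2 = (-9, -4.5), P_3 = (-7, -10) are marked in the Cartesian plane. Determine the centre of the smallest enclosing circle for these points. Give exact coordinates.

(0.5, -4.25)

Side lengths²: P_1P_2² = 361.25, P_1P_3² = 325, P_2P_3² = 34.25.
Since P_1P_2² = 361.25 ≥ 325 + 34.25 = 359.25, the angle opposite P_1P_2 is not acute, so the smallest enclosing circle has P_1P_2 as diameter.
Centre = midpoint of P_1P_2 = (0.5, -4.25), r² = 361.25/4 = 90.3125.
Centre = (0.5, -4.25).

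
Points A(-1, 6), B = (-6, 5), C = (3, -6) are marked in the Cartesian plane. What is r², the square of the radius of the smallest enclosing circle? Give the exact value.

Side lengths²: AB² = 26, AC² = 160, BC² = 202.
Since BC² = 202 ≥ 160 + 26 = 186, the angle opposite BC is not acute, so the smallest enclosing circle has BC as diameter.
Centre = midpoint of BC = (-1.5, -0.5), r² = 202/4 = 50.5.

50.5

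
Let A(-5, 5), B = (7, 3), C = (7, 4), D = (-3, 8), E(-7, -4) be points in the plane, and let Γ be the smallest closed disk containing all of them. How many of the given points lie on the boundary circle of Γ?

The minimum enclosing circle is determined by three boundary points: C, D, E.
Their circumcentre is (-4/17, 7/17) with r² = 18850/289.
The farthest remaining point B is at distance² 17065/289 ≤ 18850/289.
The points at distance exactly r from the centre are C, D, E — 3 points.

3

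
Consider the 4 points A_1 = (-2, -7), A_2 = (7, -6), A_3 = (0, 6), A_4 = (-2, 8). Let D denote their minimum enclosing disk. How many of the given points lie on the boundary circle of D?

3

The minimum enclosing circle is determined by three boundary points: A_1, A_2, A_4.
Their circumcentre is (31/18, 0.5) with r² = 11357/162.
The farthest remaining point A_3 is at distance² 5381/162 ≤ 11357/162.
The points at distance exactly r from the centre are A_1, A_2, A_4 — 3 points.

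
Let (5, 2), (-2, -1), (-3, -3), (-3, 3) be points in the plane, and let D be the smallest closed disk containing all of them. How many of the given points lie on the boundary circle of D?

3

By Welzl's lemma the MEC is supported by two points (diametrically opposite) or three points (on a circumcircle).
The minimum enclosing circle is determined by three boundary points: (5, 2), (-3, -3), (-3, 3).
Their circumcentre is (0.6875, 0) with r² = 22.59765625.
The farthest remaining point (-2, -1) is at distance² 8.22265625 ≤ 22.59765625.
The points at distance exactly r from the centre are (5, 2), (-3, -3), (-3, 3) — 3 points.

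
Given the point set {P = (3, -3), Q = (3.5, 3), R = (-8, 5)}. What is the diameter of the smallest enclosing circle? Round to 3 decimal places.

13.601

Side lengths²: PQ² = 36.25, PR² = 185, QR² = 136.25.
Since PR² = 185 ≥ 136.25 + 36.25 = 172.5, the angle opposite PR is not acute, so the smallest enclosing circle has PR as diameter.
Centre = midpoint of PR = (-2.5, 1), r² = 185/4 = 46.25.
Diameter = 2r = 2√(46.25) ≈ 13.601.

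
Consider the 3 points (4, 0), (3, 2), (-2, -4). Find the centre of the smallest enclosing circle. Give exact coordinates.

(0.5, -1)

Call the three points A, B, C in the order given.
Side lengths²: AB² = 5, AC² = 52, BC² = 61.
Since BC² = 61 ≥ 52 + 5 = 57, the angle opposite BC is not acute, so the smallest enclosing circle has BC as diameter.
Centre = midpoint of BC = (0.5, -1), r² = 61/4 = 15.25.
Centre = (0.5, -1).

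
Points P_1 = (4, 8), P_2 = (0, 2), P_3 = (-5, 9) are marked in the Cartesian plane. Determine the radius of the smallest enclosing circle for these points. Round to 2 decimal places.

Side lengths²: P_1P_2² = 52, P_1P_3² = 82, P_2P_3² = 74.
Since P_1P_3² = 82 < 74 + 52 = 126, the triangle is acute, so the smallest enclosing circle is the circumcircle.
Circumcentre = (-20/29, 197/29), r² = 19721/841.
r = √(19721/841) ≈ 4.84.

4.84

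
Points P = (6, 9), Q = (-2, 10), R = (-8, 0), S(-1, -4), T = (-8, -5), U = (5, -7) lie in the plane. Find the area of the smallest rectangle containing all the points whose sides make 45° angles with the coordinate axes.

336

In coordinates u = x + y, v = x − y the rectangle is axis-aligned; the map (x,y)→(u,v) scales areas by 2.
u-values: 15, 8, -8, -5, -13, -2; range = 15 − (-13) = 28.
v-values: -3, -12, -8, 3, -3, 12; range = 12 − (-12) = 24.
Area = (28 × 24) / 2 = 336.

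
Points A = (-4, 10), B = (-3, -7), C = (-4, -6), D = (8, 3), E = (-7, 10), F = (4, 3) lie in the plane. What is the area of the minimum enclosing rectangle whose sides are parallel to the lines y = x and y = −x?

In coordinates u = x + y, v = x − y the rectangle is axis-aligned; the map (x,y)→(u,v) scales areas by 2.
u-values: 6, -10, -10, 11, 3, 7; range = 11 − (-10) = 21.
v-values: -14, 4, 2, 5, -17, 1; range = 5 − (-17) = 22.
Area = (21 × 22) / 2 = 231.

231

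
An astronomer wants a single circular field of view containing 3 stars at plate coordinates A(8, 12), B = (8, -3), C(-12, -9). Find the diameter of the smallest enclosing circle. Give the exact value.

Side lengths²: AB² = 225, AC² = 841, BC² = 436.
Since AC² = 841 ≥ 436 + 225 = 661, the angle opposite AC is not acute, so the smallest enclosing circle has AC as diameter.
Centre = midpoint of AC = (-2, 1.5), r² = 841/4 = 210.25.
Diameter = 2r = 2√(210.25) = 29.

29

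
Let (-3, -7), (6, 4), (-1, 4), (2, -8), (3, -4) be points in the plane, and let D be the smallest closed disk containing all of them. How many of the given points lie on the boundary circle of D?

2

By Welzl's lemma the MEC is supported by two points (diametrically opposite) or three points (on a circumcircle).
The farthest pair is (-3, -7)–(6, 4) with squared distance 202. The circle on this segment as diameter has centre (1.5, -1.5) and r² = 202/4 = 50.5.
Check (-1, 4): distance² to centre = 36.5 ≤ 50.5, so it lies inside.
All remaining points lie in this disk, and no smaller disk contains both endpoints, so this is the minimum enclosing circle.
The points at distance exactly r from the centre are (-3, -7), (6, 4) — 2 points.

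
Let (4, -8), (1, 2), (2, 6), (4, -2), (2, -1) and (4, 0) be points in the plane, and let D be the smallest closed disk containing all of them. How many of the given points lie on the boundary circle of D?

2

The minimum enclosing circle of a finite set is fixed by two of the points (as a diameter) or three (as a circumcircle).
The farthest pair is (4, -8)–(2, 6) with squared distance 200. The circle on this segment as diameter has centre (3, -1) and r² = 200/4 = 50.
Check (1, 2): distance² to centre = 13 ≤ 50, so it lies inside.
All remaining points lie in this disk, and no smaller disk contains both endpoints, so this is the minimum enclosing circle.
The points at distance exactly r from the centre are (4, -8), (2, 6) — 2 points.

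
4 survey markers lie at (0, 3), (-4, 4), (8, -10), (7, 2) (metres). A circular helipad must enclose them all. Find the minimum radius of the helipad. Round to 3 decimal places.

The minimum enclosing circle of a finite set is fixed by two of the points (as a diameter) or three (as a circumcircle).
The farthest pair is (-4, 4)–(8, -10) with squared distance 340. The circle on this segment as diameter has centre (2, -3) and r² = 340/4 = 85.
Check (0, 3): distance² to centre = 40 ≤ 85, so it lies inside.
All remaining points lie in this disk, and no smaller disk contains both endpoints, so this is the minimum enclosing circle.
r = √85 ≈ 9.220.

9.220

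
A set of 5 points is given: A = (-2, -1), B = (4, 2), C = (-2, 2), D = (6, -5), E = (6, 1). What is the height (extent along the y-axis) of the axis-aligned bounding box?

max y = 2, min y = -5, so height = 7.

7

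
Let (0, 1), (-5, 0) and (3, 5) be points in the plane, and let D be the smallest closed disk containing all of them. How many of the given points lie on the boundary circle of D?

Call the three points A, B, C in the order given.
Side lengths²: AB² = 26, AC² = 25, BC² = 89.
Since BC² = 89 ≥ 26 + 25 = 51, the angle opposite BC is not acute, so the smallest enclosing circle has BC as diameter.
Centre = midpoint of BC = (-1, 2.5), r² = 89/4 = 22.25.
The points at distance exactly r from the centre are (-5, 0), (3, 5) — 2 points.

2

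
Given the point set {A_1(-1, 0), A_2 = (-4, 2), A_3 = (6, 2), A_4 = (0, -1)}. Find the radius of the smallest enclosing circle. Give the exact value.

5

The minimum enclosing circle of a finite set is fixed by two of the points (as a diameter) or three (as a circumcircle).
The farthest pair is A_2–A_3 with squared distance 100. The circle on this segment as diameter has centre (1, 2) and r² = 100/4 = 25.
Check A_1: distance² to centre = 8 ≤ 25, so it lies inside.
All remaining points lie in this disk, and no smaller disk contains both endpoints, so this is the minimum enclosing circle.
r = √25 = 5.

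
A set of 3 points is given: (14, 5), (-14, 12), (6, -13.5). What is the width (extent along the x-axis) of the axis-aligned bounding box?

28

max x = 14, min x = -14, so width = 28.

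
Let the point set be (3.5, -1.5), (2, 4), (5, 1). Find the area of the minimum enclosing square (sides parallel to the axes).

The bounding box has width 3 and height 5.5.
An axis-aligned square enclosing the set must have side ≥ max(width, height).
So the minimum side is max(3, 5.5) = 5.5.
Area = 5.5² = 30.25.

30.25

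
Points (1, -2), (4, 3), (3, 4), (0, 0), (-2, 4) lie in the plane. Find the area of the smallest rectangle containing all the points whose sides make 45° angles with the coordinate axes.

In coordinates u = x + y, v = x − y the rectangle is axis-aligned; the map (x,y)→(u,v) scales areas by 2.
u-values: -1, 7, 7, 0, 2; range = 7 − (-1) = 8.
v-values: 3, 1, -1, 0, -6; range = 3 − (-6) = 9.
Area = (8 × 9) / 2 = 36.

36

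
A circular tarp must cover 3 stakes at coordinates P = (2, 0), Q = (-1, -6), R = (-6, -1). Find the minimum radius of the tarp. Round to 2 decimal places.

Side lengths²: PQ² = 45, PR² = 65, QR² = 50.
Since PR² = 65 < 50 + 45 = 95, the triangle is acute, so the smallest enclosing circle is the circumcircle.
Circumcentre = (-11/6, -11/6), r² = 325/18.
r = √(325/18) ≈ 4.25.

4.25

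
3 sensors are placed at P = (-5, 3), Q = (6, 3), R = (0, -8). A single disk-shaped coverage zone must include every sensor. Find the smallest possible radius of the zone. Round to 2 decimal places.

Side lengths²: PQ² = 121, PR² = 146, QR² = 157.
Since QR² = 157 < 146 + 121 = 267, the triangle is acute, so the smallest enclosing circle is the circumcircle.
Circumcentre = (0.5, -25/22), r² = 11461/242.
r = √(11461/242) ≈ 6.88.

6.88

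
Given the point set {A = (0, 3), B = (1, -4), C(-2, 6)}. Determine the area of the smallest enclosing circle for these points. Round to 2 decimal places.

Side lengths²: AB² = 50, AC² = 13, BC² = 109.
Since BC² = 109 ≥ 50 + 13 = 63, the angle opposite BC is not acute, so the smallest enclosing circle has BC as diameter.
Centre = midpoint of BC = (-0.5, 1), r² = 109/4 = 27.25.
Area = π·r² = π·27.25 ≈ 85.61.

85.61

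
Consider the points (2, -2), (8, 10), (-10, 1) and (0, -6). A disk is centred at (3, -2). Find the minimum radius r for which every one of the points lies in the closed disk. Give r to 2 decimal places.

13.34

The required radius is the distance from (3, -2) to the farthest point.
Squared distances: 1, 169, 178, 25.
Maximum is 178, attained at (-10, 1).
r = √178 ≈ 13.34.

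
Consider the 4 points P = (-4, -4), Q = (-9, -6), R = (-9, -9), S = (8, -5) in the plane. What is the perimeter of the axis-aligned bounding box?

44

Width = max x − min x = 8 − (-9) = 17.
Height = max y − min y = -4 − (-9) = 5.
Perimeter = 2(17 + 5) = 44.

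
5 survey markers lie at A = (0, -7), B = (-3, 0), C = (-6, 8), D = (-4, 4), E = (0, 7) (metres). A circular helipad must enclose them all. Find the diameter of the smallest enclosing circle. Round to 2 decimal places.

A smallest enclosing disk is always determined by at most three of the input points on its boundary.
The farthest pair is A–C with squared distance 261. The circle on this segment as diameter has centre (-3, 0.5) and r² = 261/4 = 65.25.
Check B: distance² to centre = 0.25 ≤ 65.25, so it lies inside.
All remaining points lie in this disk, and no smaller disk contains both endpoints, so this is the minimum enclosing circle.
Diameter = 2r = 2√(65.25) ≈ 16.16.

16.16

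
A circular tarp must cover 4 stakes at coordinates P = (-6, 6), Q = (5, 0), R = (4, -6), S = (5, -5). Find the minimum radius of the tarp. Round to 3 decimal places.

By Welzl's lemma the MEC is supported by two points (diametrically opposite) or three points (on a circumcircle).
The farthest pair is P–R with squared distance 244. The circle on this segment as diameter has centre (-1, 0) and r² = 244/4 = 61.
Check Q: distance² to centre = 36 ≤ 61, so it lies inside.
All remaining points lie in this disk, and no smaller disk contains both endpoints, so this is the minimum enclosing circle.
r = √61 ≈ 7.810.

7.810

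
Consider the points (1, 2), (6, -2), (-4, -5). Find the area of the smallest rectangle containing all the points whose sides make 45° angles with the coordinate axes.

58.5

In coordinates u = x + y, v = x − y the rectangle is axis-aligned; the map (x,y)→(u,v) scales areas by 2.
u-values: 3, 4, -9; range = 4 − (-9) = 13.
v-values: -1, 8, 1; range = 8 − (-1) = 9.
Area = (13 × 9) / 2 = 58.5.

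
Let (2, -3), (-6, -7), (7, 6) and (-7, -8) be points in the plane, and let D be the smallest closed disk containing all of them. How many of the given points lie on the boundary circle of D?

The minimum enclosing circle of a finite set is fixed by two of the points (as a diameter) or three (as a circumcircle).
The farthest pair is (7, 6)–(-7, -8) with squared distance 392. The circle on this segment as diameter has centre (0, -1) and r² = 392/4 = 98.
Check (2, -3): distance² to centre = 8 ≤ 98, so it lies inside.
All remaining points lie in this disk, and no smaller disk contains both endpoints, so this is the minimum enclosing circle.
The points at distance exactly r from the centre are (7, 6), (-7, -8) — 2 points.

2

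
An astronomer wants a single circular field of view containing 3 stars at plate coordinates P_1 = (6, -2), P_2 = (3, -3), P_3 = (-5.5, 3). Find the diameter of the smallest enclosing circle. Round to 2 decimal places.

Side lengths²: P_1P_2² = 10, P_1P_3² = 157.25, P_2P_3² = 108.25.
Since P_1P_3² = 157.25 ≥ 108.25 + 10 = 118.25, the angle opposite P_1P_3 is not acute, so the smallest enclosing circle has P_1P_3 as diameter.
Centre = midpoint of P_1P_3 = (0.25, 0.5), r² = 157.25/4 = 39.3125.
Diameter = 2r = 2√(39.3125) ≈ 12.54.

12.54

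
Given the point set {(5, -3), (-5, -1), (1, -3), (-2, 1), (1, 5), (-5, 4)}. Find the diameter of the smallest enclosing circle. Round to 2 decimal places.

The farthest pair is (5, -3)–(-5, 4) with squared distance 149. The circle on this segment as diameter has centre (0, 0.5) and r² = 149/4 = 37.25.
Check (-5, -1): distance² to centre = 27.25 ≤ 37.25, so it lies inside.
All remaining points lie in this disk, and no smaller disk contains both endpoints, so this is the minimum enclosing circle.
Diameter = 2r = 2√(37.25) ≈ 12.21.

12.21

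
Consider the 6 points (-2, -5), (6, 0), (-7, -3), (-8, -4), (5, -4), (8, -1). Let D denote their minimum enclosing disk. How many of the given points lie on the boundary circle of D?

2

A smallest enclosing disk is always determined by at most three of the input points on its boundary.
The farthest pair is (-8, -4)–(8, -1) with squared distance 265. The circle on this segment as diameter has centre (0, -2.5) and r² = 265/4 = 66.25.
Check (-2, -5): distance² to centre = 10.25 ≤ 66.25, so it lies inside.
All remaining points lie in this disk, and no smaller disk contains both endpoints, so this is the minimum enclosing circle.
The points at distance exactly r from the centre are (-8, -4), (8, -1) — 2 points.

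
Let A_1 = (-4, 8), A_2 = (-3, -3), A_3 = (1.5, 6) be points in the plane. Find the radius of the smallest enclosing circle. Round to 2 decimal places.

5.56

Side lengths²: A_1A_2² = 122, A_1A_3² = 34.25, A_2A_3² = 101.25.
Since A_1A_2² = 122 < 101.25 + 34.25 = 135.5, the triangle is acute, so the smallest enclosing circle is the circumcircle.
Circumcentre = (-149/52, 133/52), r² = 41785/1352.
r = √(41785/1352) ≈ 5.56.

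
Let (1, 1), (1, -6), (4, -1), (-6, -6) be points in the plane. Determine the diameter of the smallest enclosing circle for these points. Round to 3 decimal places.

By Welzl's lemma the MEC is supported by two points (diametrically opposite) or three points (on a circumcircle).
The farthest pair is (4, -1)–(-6, -6) with squared distance 125. The circle on this segment as diameter has centre (-1, -3.5) and r² = 125/4 = 31.25.
Check (1, 1): distance² to centre = 24.25 ≤ 31.25, so it lies inside.
All remaining points lie in this disk, and no smaller disk contains both endpoints, so this is the minimum enclosing circle.
Diameter = 2r = 2√(31.25) ≈ 11.180.

11.180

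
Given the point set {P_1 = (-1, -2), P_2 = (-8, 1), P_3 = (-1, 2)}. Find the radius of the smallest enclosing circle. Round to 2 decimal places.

3.85

Side lengths²: P_1P_2² = 58, P_1P_3² = 16, P_2P_3² = 50.
Since P_1P_2² = 58 < 50 + 16 = 66, the triangle is acute, so the smallest enclosing circle is the circumcircle.
Circumcentre = (-30/7, 0), r² = 725/49.
r = √(725/49) ≈ 3.85.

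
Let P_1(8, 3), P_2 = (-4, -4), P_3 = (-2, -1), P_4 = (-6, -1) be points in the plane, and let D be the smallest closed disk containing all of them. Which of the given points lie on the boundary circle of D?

By Welzl's lemma the MEC is supported by two points (diametrically opposite) or three points (on a circumcircle).
The farthest pair is P_1–P_4 with squared distance 212. The circle on this segment as diameter has centre (1, 1) and r² = 212/4 = 53.
Check P_2: distance² to centre = 50 ≤ 53, so it lies inside.
All remaining points lie in this disk, and no smaller disk contains both endpoints, so this is the minimum enclosing circle.
The points at distance exactly r from the centre are P_1, P_4 — 2 points.

P_1, P_4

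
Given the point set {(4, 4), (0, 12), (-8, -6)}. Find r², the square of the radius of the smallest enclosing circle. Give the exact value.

Call the three points A, B, C in the order given.
Side lengths²: AB² = 80, AC² = 244, BC² = 388.
Since BC² = 388 ≥ 244 + 80 = 324, the angle opposite BC is not acute, so the smallest enclosing circle has BC as diameter.
Centre = midpoint of BC = (-4, 3), r² = 388/4 = 97.

97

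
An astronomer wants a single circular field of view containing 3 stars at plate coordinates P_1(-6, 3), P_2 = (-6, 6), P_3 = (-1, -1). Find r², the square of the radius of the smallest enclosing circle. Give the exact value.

Side lengths²: P_1P_2² = 9, P_1P_3² = 41, P_2P_3² = 74.
Since P_2P_3² = 74 ≥ 41 + 9 = 50, the angle opposite P_2P_3 is not acute, so the smallest enclosing circle has P_2P_3 as diameter.
Centre = midpoint of P_2P_3 = (-3.5, 2.5), r² = 74/4 = 18.5.

18.5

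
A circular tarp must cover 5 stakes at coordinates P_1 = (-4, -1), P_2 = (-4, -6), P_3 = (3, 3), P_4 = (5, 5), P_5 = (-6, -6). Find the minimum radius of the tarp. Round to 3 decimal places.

A smallest enclosing disk is always determined by at most three of the input points on its boundary.
The farthest pair is P_4–P_5 with squared distance 242. The circle on this segment as diameter has centre (-0.5, -0.5) and r² = 242/4 = 60.5.
Check P_1: distance² to centre = 12.5 ≤ 60.5, so it lies inside.
All remaining points lie in this disk, and no smaller disk contains both endpoints, so this is the minimum enclosing circle.
r = √(60.5) ≈ 7.778.

7.778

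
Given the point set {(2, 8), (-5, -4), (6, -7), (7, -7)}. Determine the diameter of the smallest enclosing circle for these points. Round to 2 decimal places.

The minimum enclosing circle is determined by three boundary points: (2, 8), (-5, -4), (7, -7).
Their circumcentre is (51/22, -5/22) with r² = 16405/242.
The farthest remaining point (6, -7) is at distance² 14381/242 ≤ 16405/242.
Diameter = 2r = 2√(16405/242) ≈ 16.47.

16.47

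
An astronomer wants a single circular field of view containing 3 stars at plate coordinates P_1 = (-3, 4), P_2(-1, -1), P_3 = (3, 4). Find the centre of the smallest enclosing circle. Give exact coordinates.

Side lengths²: P_1P_2² = 29, P_1P_3² = 36, P_2P_3² = 41.
Since P_2P_3² = 41 < 36 + 29 = 65, the triangle is acute, so the smallest enclosing circle is the circumcircle.
Circumcentre = (0, 2.3), r² = 11.89.
Centre = (0, 2.3).

(0, 2.3)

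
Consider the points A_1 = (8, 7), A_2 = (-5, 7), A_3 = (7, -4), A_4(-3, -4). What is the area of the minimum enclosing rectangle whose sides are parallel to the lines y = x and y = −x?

In coordinates u = x + y, v = x − y the rectangle is axis-aligned; the map (x,y)→(u,v) scales areas by 2.
u-values: 15, 2, 3, -7; range = 15 − (-7) = 22.
v-values: 1, -12, 11, 1; range = 11 − (-12) = 23.
Area = (22 × 23) / 2 = 253.

253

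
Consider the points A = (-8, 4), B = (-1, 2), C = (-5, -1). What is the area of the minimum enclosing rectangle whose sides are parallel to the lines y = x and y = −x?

31.5

In coordinates u = x + y, v = x − y the rectangle is axis-aligned; the map (x,y)→(u,v) scales areas by 2.
u-values: -4, 1, -6; range = 1 − (-6) = 7.
v-values: -12, -3, -4; range = -3 − (-12) = 9.
Area = (7 × 9) / 2 = 31.5.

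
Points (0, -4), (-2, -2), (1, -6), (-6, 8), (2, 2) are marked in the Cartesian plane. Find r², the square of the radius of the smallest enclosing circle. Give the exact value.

61.25

The farthest pair is (1, -6)–(-6, 8) with squared distance 245. The circle on this segment as diameter has centre (-2.5, 1) and r² = 245/4 = 61.25.
Check (0, -4): distance² to centre = 31.25 ≤ 61.25, so it lies inside.
All remaining points lie in this disk, and no smaller disk contains both endpoints, so this is the minimum enclosing circle.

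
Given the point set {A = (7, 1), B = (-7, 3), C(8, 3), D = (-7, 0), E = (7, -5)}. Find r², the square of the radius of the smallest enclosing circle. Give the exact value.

66.015625

By Welzl's lemma the MEC is supported by two points (diametrically opposite) or three points (on a circumcircle).
The minimum enclosing circle is determined by three boundary points: B, C, E.
Their circumcentre is (0.5, -0.125) with r² = 66.015625.
The farthest remaining point D is at distance² 56.265625 ≤ 66.015625.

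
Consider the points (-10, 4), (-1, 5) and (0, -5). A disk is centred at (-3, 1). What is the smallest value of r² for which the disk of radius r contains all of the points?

58

The required radius is the distance from (-3, 1) to the farthest point.
Squared distances: 58, 20, 45.
Maximum is 58, attained at (-10, 4).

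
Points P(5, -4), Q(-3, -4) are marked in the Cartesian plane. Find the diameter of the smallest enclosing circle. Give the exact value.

8

The smallest circle enclosing two points has them as diameter endpoints.
Centre = midpoint = (1, -4); r² = |PQ|²/4 = 64/4 = 16.
Diameter = 2r = 2√16 = 8.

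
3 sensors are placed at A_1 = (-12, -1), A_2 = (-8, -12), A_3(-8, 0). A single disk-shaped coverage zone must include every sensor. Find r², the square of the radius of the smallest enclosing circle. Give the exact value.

36.390625

Side lengths²: A_1A_2² = 137, A_1A_3² = 17, A_2A_3² = 144.
Since A_2A_3² = 144 < 137 + 17 = 154, the triangle is acute, so the smallest enclosing circle is the circumcircle.
Circumcentre = (-8.625, -6), r² = 36.390625.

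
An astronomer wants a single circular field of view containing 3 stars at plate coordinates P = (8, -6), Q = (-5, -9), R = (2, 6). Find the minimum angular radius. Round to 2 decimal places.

8.51

Side lengths²: PQ² = 178, PR² = 180, QR² = 274.
Since QR² = 274 < 180 + 178 = 358, the triangle is acute, so the smallest enclosing circle is the circumcircle.
Circumcentre = (9/29, -68/29), r² = 60965/841.
r = √(60965/841) ≈ 8.51.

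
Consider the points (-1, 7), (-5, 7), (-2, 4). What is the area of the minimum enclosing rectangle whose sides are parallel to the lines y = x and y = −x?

12

In coordinates u = x + y, v = x − y the rectangle is axis-aligned; the map (x,y)→(u,v) scales areas by 2.
u-values: 6, 2, 2; range = 6 − 2 = 4.
v-values: -8, -12, -6; range = -6 − (-12) = 6.
Area = (4 × 6) / 2 = 12.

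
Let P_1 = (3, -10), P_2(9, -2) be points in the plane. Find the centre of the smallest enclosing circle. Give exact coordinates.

(6, -6)

The smallest circle enclosing two points has them as diameter endpoints.
Centre = midpoint = (6, -6); r² = |P_1P_2|²/4 = 100/4 = 25.
Centre = (6, -6).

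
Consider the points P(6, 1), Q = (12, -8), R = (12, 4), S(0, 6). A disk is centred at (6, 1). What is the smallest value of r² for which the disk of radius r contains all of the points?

117

The required radius is the distance from (6, 1) to the farthest point.
Squared distances: 0, 117, 45, 61.
Maximum is 117, attained at Q.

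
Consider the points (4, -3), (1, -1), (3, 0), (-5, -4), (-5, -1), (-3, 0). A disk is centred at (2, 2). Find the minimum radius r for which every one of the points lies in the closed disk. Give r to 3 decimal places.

The required radius is the distance from (2, 2) to the farthest point.
Squared distances: 29, 10, 5, 85, 58, 29.
Maximum is 85, attained at (-5, -4).
r = √85 ≈ 9.220.

9.220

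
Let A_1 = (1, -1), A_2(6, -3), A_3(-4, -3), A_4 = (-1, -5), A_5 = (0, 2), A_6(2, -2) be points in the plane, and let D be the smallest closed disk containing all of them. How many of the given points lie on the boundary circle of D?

3

The minimum enclosing circle is determined by three boundary points: A_2, A_3, A_5.
Their circumcentre is (1, -2.9) with r² = 25.01.
The farthest remaining point A_4 is at distance² 8.41 ≤ 25.01.
The points at distance exactly r from the centre are A_2, A_3, A_5 — 3 points.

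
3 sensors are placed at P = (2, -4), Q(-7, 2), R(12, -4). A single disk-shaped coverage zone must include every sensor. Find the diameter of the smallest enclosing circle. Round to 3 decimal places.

19.925

Side lengths²: PQ² = 117, PR² = 100, QR² = 397.
Since QR² = 397 ≥ 117 + 100 = 217, the angle opposite QR is not acute, so the smallest enclosing circle has QR as diameter.
Centre = midpoint of QR = (2.5, -1), r² = 397/4 = 99.25.
Diameter = 2r = 2√(99.25) ≈ 19.925.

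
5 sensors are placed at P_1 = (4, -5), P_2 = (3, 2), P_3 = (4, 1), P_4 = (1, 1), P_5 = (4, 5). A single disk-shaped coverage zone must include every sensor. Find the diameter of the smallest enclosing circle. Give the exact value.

10

The minimum enclosing circle of a finite set is fixed by two of the points (as a diameter) or three (as a circumcircle).
The farthest pair is P_1–P_5 with squared distance 100. The circle on this segment as diameter has centre (4, 0) and r² = 100/4 = 25.
Check P_2: distance² to centre = 5 ≤ 25, so it lies inside.
All remaining points lie in this disk, and no smaller disk contains both endpoints, so this is the minimum enclosing circle.
Diameter = 2r = 2√25 = 10.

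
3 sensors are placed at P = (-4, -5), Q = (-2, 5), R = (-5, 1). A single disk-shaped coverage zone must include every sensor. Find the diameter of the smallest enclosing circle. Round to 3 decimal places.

Side lengths²: PQ² = 104, PR² = 37, QR² = 25.
Since PQ² = 104 ≥ 37 + 25 = 62, the angle opposite PQ is not acute, so the smallest enclosing circle has PQ as diameter.
Centre = midpoint of PQ = (-3, 0), r² = 104/4 = 26.
Diameter = 2r = 2√26 ≈ 10.198.

10.198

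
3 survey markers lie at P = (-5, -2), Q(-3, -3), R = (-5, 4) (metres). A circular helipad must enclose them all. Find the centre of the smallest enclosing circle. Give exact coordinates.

(-4, 0.5)

Side lengths²: PQ² = 5, PR² = 36, QR² = 53.
Since QR² = 53 ≥ 36 + 5 = 41, the angle opposite QR is not acute, so the smallest enclosing circle has QR as diameter.
Centre = midpoint of QR = (-4, 0.5), r² = 53/4 = 13.25.
Centre = (-4, 0.5).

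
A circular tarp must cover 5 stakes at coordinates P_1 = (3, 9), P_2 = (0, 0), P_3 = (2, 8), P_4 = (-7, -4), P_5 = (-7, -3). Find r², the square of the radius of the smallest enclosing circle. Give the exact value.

A smallest enclosing disk is always determined by at most three of the input points on its boundary.
The farthest pair is P_1–P_4 with squared distance 269. The circle on this segment as diameter has centre (-2, 2.5) and r² = 269/4 = 67.25.
Check P_2: distance² to centre = 10.25 ≤ 67.25, so it lies inside.
All remaining points lie in this disk, and no smaller disk contains both endpoints, so this is the minimum enclosing circle.

67.25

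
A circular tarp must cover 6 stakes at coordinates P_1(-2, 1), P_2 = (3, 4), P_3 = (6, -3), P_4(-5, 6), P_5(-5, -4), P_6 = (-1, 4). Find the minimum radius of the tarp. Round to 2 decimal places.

7.14

By Welzl's lemma the MEC is supported by two points (diametrically opposite) or three points (on a circumcircle).
The minimum enclosing circle is determined by three boundary points: P_3, P_4, P_5.
Their circumcentre is (1/11, 1) with r² = 6161/121.
The farthest remaining point P_2 is at distance² 2113/121 ≤ 6161/121.
r = √(6161/121) ≈ 7.14.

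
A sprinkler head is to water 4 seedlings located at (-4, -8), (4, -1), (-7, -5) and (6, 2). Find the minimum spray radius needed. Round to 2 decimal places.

The farthest pair is (-7, -5)–(6, 2) with squared distance 218. The circle on this segment as diameter has centre (-0.5, -1.5) and r² = 218/4 = 54.5.
Check (-4, -8): distance² to centre = 54.5 ≤ 54.5, so it lies inside.
All remaining points lie in this disk, and no smaller disk contains both endpoints, so this is the minimum enclosing circle.
r = √(54.5) ≈ 7.38.

7.38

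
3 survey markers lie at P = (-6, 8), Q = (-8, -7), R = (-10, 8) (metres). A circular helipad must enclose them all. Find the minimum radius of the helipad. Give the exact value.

Side lengths²: PQ² = 229, PR² = 16, QR² = 229.
Since QR² = 229 < 229 + 16 = 245, the triangle is acute, so the smallest enclosing circle is the circumcircle.
Circumcentre = (-8, 19/30), r² = 52441/900.
r = √(52441/900) = 229/30.

229/30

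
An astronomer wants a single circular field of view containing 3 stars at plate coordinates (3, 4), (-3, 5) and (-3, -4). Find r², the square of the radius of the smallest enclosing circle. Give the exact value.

Call the three points A, B, C in the order given.
Side lengths²: AB² = 37, AC² = 100, BC² = 81.
Since AC² = 100 < 81 + 37 = 118, the triangle is acute, so the smallest enclosing circle is the circumcircle.
Circumcentre = (-2/3, 0.5), r² = 925/36.

925/36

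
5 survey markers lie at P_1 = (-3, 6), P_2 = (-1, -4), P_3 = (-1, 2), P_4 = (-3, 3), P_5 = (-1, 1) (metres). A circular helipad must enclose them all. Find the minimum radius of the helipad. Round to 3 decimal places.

5.099

The minimum enclosing circle of a finite set is fixed by two of the points (as a diameter) or three (as a circumcircle).
The farthest pair is P_1–P_2 with squared distance 104. The circle on this segment as diameter has centre (-2, 1) and r² = 104/4 = 26.
Check P_3: distance² to centre = 2 ≤ 26, so it lies inside.
All remaining points lie in this disk, and no smaller disk contains both endpoints, so this is the minimum enclosing circle.
r = √26 ≈ 5.099.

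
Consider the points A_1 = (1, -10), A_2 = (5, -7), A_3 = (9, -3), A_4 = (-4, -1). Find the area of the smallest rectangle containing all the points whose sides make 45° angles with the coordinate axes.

112.5

In coordinates u = x + y, v = x − y the rectangle is axis-aligned; the map (x,y)→(u,v) scales areas by 2.
u-values: -9, -2, 6, -5; range = 6 − (-9) = 15.
v-values: 11, 12, 12, -3; range = 12 − (-3) = 15.
Area = (15 × 15) / 2 = 112.5.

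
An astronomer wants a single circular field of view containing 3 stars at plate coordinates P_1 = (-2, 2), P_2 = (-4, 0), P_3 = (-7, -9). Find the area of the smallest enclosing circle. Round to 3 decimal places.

114.668

Side lengths²: P_1P_2² = 8, P_1P_3² = 146, P_2P_3² = 90.
Since P_1P_3² = 146 ≥ 90 + 8 = 98, the angle opposite P_1P_3 is not acute, so the smallest enclosing circle has P_1P_3 as diameter.
Centre = midpoint of P_1P_3 = (-4.5, -3.5), r² = 146/4 = 36.5.
Area = π·r² = π·36.5 ≈ 114.668.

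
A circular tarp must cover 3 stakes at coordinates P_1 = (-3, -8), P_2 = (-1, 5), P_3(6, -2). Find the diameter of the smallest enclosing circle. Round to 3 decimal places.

Side lengths²: P_1P_2² = 173, P_1P_3² = 117, P_2P_3² = 98.
Since P_1P_2² = 173 < 117 + 98 = 215, the triangle is acute, so the smallest enclosing circle is the circumcircle.
Circumcentre = (-0.7, -1.7), r² = 44.98.
Diameter = 2r = 2√(44.98) ≈ 13.413.

13.413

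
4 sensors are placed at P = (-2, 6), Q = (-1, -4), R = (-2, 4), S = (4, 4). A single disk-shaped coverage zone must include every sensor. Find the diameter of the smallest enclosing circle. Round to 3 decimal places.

10.339

The minimum enclosing circle of a finite set is fixed by two of the points (as a diameter) or three (as a circumcircle).
The minimum enclosing circle is determined by three boundary points: P, Q, S.
Their circumcentre is (-17/58, 65/58) with r² = 44945/1682.
The farthest remaining point R is at distance² 18845/1682 ≤ 44945/1682.
Diameter = 2r = 2√(44945/1682) ≈ 10.339.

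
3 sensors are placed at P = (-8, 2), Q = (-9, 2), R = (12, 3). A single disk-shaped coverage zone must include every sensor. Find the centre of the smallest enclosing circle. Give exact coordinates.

(1.5, 2.5)

Side lengths²: PQ² = 1, PR² = 401, QR² = 442.
Since QR² = 442 ≥ 401 + 1 = 402, the angle opposite QR is not acute, so the smallest enclosing circle has QR as diameter.
Centre = midpoint of QR = (1.5, 2.5), r² = 442/4 = 110.5.
Centre = (1.5, 2.5).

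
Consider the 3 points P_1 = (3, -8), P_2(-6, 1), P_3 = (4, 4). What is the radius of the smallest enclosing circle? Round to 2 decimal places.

6.84

Side lengths²: P_1P_2² = 162, P_1P_3² = 145, P_2P_3² = 109.
Since P_1P_2² = 162 < 145 + 109 = 254, the triangle is acute, so the smallest enclosing circle is the circumcircle.
Circumcentre = (7/26, -45/26), r² = 15805/338.
r = √(15805/338) ≈ 6.84.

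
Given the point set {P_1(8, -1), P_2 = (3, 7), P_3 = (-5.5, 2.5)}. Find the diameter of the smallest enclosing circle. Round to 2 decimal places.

Side lengths²: P_1P_2² = 89, P_1P_3² = 194.5, P_2P_3² = 92.5.
Since P_1P_3² = 194.5 ≥ 92.5 + 89 = 181.5, the angle opposite P_1P_3 is not acute, so the smallest enclosing circle has P_1P_3 as diameter.
Centre = midpoint of P_1P_3 = (1.25, 0.75), r² = 194.5/4 = 48.625.
Diameter = 2r = 2√(48.625) ≈ 13.95.

13.95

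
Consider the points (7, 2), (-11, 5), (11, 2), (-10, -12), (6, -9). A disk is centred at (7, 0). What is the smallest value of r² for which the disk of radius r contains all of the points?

The required radius is the distance from (7, 0) to the farthest point.
Squared distances: 4, 349, 20, 433, 82.
Maximum is 433, attained at (-10, -12).

433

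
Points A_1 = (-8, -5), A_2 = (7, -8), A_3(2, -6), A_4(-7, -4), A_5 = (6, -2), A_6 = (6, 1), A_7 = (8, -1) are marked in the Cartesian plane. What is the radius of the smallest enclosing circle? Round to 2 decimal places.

8.26

By Welzl's lemma the MEC is supported by two points (diametrically opposite) or three points (on a circumcircle).
The minimum enclosing circle is determined by three boundary points: A_1, A_2, A_7.
Their circumcentre is (1/9, -31/9) with r² = 5525/81.
The farthest remaining point A_6 is at distance² 4409/81 ≤ 5525/81.
r = √(5525/81) ≈ 8.26.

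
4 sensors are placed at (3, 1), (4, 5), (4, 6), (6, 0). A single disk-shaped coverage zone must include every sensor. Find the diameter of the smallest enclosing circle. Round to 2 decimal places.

A smallest enclosing disk is always determined by at most three of the input points on its boundary.
The farthest pair is (4, 6)–(6, 0) with squared distance 40. The circle on this segment as diameter has centre (5, 3) and r² = 40/4 = 10.
Check (3, 1): distance² to centre = 8 ≤ 10, so it lies inside.
All remaining points lie in this disk, and no smaller disk contains both endpoints, so this is the minimum enclosing circle.
Diameter = 2r = 2√10 ≈ 6.32.

6.32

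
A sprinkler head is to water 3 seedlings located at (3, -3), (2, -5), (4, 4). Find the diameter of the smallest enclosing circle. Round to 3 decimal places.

9.220

Call the three points A, B, C in the order given.
Side lengths²: AB² = 5, AC² = 50, BC² = 85.
Since BC² = 85 ≥ 50 + 5 = 55, the angle opposite BC is not acute, so the smallest enclosing circle has BC as diameter.
Centre = midpoint of BC = (3, -0.5), r² = 85/4 = 21.25.
Diameter = 2r = 2√(21.25) ≈ 9.220.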